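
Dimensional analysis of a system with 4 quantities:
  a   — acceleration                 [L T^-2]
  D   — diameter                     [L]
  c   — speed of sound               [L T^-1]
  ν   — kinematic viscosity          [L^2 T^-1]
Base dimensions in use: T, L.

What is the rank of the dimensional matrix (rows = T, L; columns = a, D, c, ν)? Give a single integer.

2

Exponent matrix [T,L] × [a,D,c,ν]:
  T: [-2  0 -1 -1]
  L: [ 1  1  1  2]
RREF → pivots at {a,D} ⇒ r = 2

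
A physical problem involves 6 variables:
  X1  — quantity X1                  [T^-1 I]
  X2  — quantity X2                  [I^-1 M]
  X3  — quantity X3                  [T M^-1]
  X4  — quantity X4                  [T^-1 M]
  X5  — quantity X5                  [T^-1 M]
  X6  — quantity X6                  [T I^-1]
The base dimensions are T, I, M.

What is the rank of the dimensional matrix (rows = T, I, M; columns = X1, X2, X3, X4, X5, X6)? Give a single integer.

Write exponents as rows T,I,M / cols X1,X2,X3,X4,X5,X6:
  T: [-1  0  1 -1 -1  1]
  I: [ 1 -1  0  0  0 -1]
  M: [ 0  1 -1  1  1  0]
Echelon form has 2 nonzero rows (pivots: X1,X2)

2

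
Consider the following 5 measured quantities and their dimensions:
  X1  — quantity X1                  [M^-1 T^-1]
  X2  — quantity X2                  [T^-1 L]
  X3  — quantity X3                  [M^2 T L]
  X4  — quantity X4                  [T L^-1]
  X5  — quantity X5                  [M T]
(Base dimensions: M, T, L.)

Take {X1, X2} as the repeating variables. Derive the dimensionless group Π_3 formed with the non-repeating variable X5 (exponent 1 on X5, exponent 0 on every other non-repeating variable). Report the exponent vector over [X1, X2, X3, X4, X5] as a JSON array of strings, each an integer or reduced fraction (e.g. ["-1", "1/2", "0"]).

Exponent matrix [M,T,L] × [X1,X2,X3,X4,X5]:
  M: [-1  0  2  0  1]
  T: [-1 -1  1  1  1]
  L: [ 0  1  1 -1  0]
Row reduction gives pivot columns X1,X2; rank = 2
Repeat: X1,X2; free: X3,X4,X5
RREF:
  r0: [   1    0   -2    0   -1]
  r1: [   0    1    1   -1    0]
  r2: [   0    0    0    0    0]
Fix exponent of X5 at 1, X3 at 0, X4 at 0; solve each RREF row for its pivot's exponent:
  r0: exp(X1) + (-1)·1 = 0 ⇒ exp(X1) = 1
  r1: exp(X2) + (0)·1 = 0 ⇒ exp(X2) = 0
Π_3 = X1 · X5

["1", "0", "0", "0", "1"]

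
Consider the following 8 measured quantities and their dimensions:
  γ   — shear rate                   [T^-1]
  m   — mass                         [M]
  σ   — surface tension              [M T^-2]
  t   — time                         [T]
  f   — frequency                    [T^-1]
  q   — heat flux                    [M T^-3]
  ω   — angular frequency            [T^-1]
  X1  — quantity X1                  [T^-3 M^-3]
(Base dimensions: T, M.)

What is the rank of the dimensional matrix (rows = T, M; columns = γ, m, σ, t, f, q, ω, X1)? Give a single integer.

2

Exponent matrix [T,M] × [γ,m,σ,t,f,q,ω,X1]:
  T: [-1  0 -2  1 -1 -3 -1 -3]
  M: [ 0  1  1  0  0  1  0 -3]
Echelon form has 2 nonzero rows (pivots: γ,m)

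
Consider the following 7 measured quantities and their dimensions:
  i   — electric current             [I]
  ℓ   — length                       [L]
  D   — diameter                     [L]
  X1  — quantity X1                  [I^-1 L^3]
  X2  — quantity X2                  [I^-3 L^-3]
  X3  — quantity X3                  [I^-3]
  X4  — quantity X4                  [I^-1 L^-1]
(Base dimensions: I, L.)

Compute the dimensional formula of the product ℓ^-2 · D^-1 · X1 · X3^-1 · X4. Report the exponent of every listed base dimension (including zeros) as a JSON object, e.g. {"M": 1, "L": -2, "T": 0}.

{"I": 1, "L": -1}

Dimensional matrix (I×L by i×ℓ×D×X1×X2×X3×X4):
  I: [ 1  0  0 -1 -3 -3 -1]
  L: [ 0  1  1  3 -3  0 -1]
  [I]: (-2)·0+(-1)·0+(1)·-1+(-1)·-3+(1)·-1 = 1
  [L]: (-2)·1+(-1)·1+(1)·3+(-1)·0+(1)·-1 = -1
⇒ I L^-1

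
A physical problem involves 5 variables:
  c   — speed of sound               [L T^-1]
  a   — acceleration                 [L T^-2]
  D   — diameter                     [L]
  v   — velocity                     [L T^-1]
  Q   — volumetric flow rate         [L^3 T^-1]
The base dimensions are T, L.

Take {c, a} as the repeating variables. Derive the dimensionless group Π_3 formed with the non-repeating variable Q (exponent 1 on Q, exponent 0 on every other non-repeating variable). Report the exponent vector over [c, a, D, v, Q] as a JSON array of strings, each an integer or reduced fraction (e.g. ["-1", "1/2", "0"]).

Dimensional matrix (T×L by c×a×D×v×Q):
  T: [-1 -2  0 -1 -1]
  L: [ 1  1  1  1  3]
Echelon form has 2 nonzero rows (pivots: c,a)
Repeat: c,a; free: D,v,Q
RREF:
  r0: [   1    0    2    1    5]
  r1: [   0    1   -1    0   -2]
Fix exponent of Q at 1, D at 0, v at 0; solve each RREF row for its pivot's exponent:
  r0: exp(c) + (5)·1 = 0 ⇒ exp(c) = -5
  r1: exp(a) + (-2)·1 = 0 ⇒ exp(a) = 2
Π_3 = c^-5 · a^2 · Q

["-5", "2", "0", "0", "1"]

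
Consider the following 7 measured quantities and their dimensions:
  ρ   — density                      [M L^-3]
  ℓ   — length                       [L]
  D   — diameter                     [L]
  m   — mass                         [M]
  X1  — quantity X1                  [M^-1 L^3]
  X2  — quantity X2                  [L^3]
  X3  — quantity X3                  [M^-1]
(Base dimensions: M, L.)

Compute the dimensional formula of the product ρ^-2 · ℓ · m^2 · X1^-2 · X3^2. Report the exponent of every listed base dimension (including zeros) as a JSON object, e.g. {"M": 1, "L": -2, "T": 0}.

Write exponents as rows M,L / cols ρ,ℓ,D,m,X1,X2,X3:
  M: [ 1  0  0  1 -1  0 -1]
  L: [-3  1  1  0  3  3  0]
  [M]: (-2)·1+(1)·0+(2)·1+(-2)·-1+(2)·-1 = 0
  [L]: (-2)·-3+(1)·1+(2)·0+(-2)·3+(2)·0 = 1
⇒ L

{"M": 0, "L": 1}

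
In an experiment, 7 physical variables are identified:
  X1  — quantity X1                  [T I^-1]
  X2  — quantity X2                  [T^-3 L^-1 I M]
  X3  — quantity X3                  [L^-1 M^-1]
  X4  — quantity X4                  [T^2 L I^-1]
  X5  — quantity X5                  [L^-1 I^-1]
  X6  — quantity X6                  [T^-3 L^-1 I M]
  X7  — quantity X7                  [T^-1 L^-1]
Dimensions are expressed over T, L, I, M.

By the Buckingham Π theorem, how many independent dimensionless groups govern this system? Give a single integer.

Exponent matrix [T,L,I,M] × [X1,X2,X3,X4,X5,X6,X7]:
  T: [ 1 -3  0  2  0 -3 -1]
  L: [ 0 -1 -1  1 -1 -1 -1]
  I: [-1  1  0 -1 -1  1  0]
  M: [ 0  1 -1  0  0  1  0]
Row reduction gives pivot columns X1,X2,X3; rank = 3
Π count = n − r = 7 − 3 = 4

4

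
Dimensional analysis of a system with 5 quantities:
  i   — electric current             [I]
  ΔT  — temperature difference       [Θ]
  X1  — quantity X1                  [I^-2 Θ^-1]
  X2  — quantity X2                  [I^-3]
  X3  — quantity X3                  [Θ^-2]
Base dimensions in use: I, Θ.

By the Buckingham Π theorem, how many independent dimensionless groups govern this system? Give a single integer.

Exponent matrix [I,Θ] × [i,ΔT,X1,X2,X3]:
  I: [ 1  0 -2 -3  0]
  Θ: [ 0  1 -1  0 -2]
Echelon form has 2 nonzero rows (pivots: i,ΔT)
n=5, r=2 ⇒ 3 dimensionless groups

3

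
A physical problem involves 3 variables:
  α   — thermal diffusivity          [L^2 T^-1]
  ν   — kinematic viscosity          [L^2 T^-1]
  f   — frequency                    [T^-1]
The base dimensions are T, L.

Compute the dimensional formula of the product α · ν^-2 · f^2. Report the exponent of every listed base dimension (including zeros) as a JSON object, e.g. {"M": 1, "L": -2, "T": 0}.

Dimensional matrix (T×L by α×ν×f):
  T: [-1 -1 -1]
  L: [ 2  2  0]
  [T]: (1)·-1+(-2)·-1+(2)·-1 = -1
  [L]: (1)·2+(-2)·2+(2)·0 = -2
⇒ T^-1 L^-2

{"T": -1, "L": -2}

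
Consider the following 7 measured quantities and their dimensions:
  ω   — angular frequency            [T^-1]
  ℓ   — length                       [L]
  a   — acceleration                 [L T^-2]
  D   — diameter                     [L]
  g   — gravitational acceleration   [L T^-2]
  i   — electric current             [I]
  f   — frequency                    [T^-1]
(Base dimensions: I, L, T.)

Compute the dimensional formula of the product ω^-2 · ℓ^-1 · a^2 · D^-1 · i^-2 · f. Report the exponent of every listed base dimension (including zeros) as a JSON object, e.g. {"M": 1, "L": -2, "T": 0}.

{"I": -2, "L": 0, "T": -3}

Write exponents as rows I,L,T / cols ω,ℓ,a,D,g,i,f:
  I: [ 0  0  0  0  0  1  0]
  L: [ 0  1  1  1  1  0  0]
  T: [-1  0 -2  0 -2  0 -1]
  [I]: (-2)·0+(-1)·0+(2)·0+(-1)·0+(-2)·1+(1)·0 = -2
  [L]: (-2)·0+(-1)·1+(2)·1+(-1)·1+(-2)·0+(1)·0 = 0
  [T]: (-2)·-1+(-1)·0+(2)·-2+(-1)·0+(-2)·0+(1)·-1 = -3
⇒ I^-2 T^-3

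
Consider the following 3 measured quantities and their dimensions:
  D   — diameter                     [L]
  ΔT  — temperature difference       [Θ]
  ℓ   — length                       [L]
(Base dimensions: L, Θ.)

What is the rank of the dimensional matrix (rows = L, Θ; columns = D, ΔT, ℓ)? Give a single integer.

Write exponents as rows L,Θ / cols D,ΔT,ℓ:
  L: [ 1  0  1]
  Θ: [ 0  1  0]
RREF → pivots at {D,ΔT} ⇒ r = 2

2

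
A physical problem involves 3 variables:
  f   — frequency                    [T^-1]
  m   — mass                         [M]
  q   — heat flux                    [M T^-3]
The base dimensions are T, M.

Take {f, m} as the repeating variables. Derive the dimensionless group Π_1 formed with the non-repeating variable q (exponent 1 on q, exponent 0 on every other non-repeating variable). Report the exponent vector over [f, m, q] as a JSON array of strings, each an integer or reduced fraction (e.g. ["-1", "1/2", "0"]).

["-3", "-1", "1"]

Write exponents as rows T,M / cols f,m,q:
  T: [-1  0 -3]
  M: [ 0  1  1]
Echelon form has 2 nonzero rows (pivots: f,m)
Repeat: f,m; free: q
RREF:
  r0: [   1    0    3]
  r1: [   0    1    1]
Fix exponent of q at 1; solve each RREF row for its pivot's exponent:
  r0: exp(f) + (3)·1 = 0 ⇒ exp(f) = -3
  r1: exp(m) + (1)·1 = 0 ⇒ exp(m) = -1
Π_1 = f^-3 · m^-1 · q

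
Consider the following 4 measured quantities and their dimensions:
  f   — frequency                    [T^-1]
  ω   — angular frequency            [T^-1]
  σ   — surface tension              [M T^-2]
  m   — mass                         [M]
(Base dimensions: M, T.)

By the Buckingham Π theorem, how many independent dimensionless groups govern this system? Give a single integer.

Dimensional matrix (M×T by f×ω×σ×m):
  M: [ 0  0  1  1]
  T: [-1 -1 -2  0]
RREF → pivots at {f,σ} ⇒ r = 2
4 vars − rank 2 = 2 Π groups

2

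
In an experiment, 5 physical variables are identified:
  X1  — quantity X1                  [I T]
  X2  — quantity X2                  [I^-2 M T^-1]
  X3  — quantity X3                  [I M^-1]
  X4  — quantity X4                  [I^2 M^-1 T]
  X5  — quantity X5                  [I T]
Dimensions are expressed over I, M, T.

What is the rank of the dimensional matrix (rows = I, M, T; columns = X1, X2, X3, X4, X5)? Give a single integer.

2

Dimensional matrix (I×M×T by X1×X2×X3×X4×X5):
  I: [ 1 -2  1  2  1]
  M: [ 0  1 -1 -1  0]
  T: [ 1 -1  0  1  1]
Echelon form has 2 nonzero rows (pivots: X1,X2)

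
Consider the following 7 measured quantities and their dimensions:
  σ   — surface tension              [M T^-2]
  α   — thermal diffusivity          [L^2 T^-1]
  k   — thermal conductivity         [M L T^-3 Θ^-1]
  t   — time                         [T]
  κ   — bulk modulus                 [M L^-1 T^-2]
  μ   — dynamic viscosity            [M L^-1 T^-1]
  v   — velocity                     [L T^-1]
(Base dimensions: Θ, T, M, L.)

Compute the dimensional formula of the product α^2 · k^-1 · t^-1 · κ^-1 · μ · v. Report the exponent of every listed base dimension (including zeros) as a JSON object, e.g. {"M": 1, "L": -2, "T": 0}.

{"Θ": 1, "T": 0, "M": -1, "L": 4}

Exponent matrix [Θ,T,M,L] × [σ,α,k,t,κ,μ,v]:
  Θ: [ 0  0 -1  0  0  0  0]
  T: [-2 -1 -3  1 -2 -1 -1]
  M: [ 1  0  1  0  1  1  0]
  L: [ 0  2  1  0 -1 -1  1]
  [Θ]: (2)·0+(-1)·-1+(-1)·0+(-1)·0+(1)·0+(1)·0 = 1
  [T]: (2)·-1+(-1)·-3+(-1)·1+(-1)·-2+(1)·-1+(1)·-1 = 0
  [M]: (2)·0+(-1)·1+(-1)·0+(-1)·1+(1)·1+(1)·0 = -1
  [L]: (2)·2+(-1)·1+(-1)·0+(-1)·-1+(1)·-1+(1)·1 = 4
⇒ Θ M^-1 L^4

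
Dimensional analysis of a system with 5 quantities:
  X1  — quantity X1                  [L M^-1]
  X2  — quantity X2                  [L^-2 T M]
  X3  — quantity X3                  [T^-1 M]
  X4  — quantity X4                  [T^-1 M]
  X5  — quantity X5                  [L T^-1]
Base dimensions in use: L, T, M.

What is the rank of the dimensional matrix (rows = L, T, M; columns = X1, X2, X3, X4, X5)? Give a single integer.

Write exponents as rows L,T,M / cols X1,X2,X3,X4,X5:
  L: [ 1 -2  0  0  1]
  T: [ 0  1 -1 -1 -1]
  M: [-1  1  1  1  0]
Echelon form has 2 nonzero rows (pivots: X1,X2)

2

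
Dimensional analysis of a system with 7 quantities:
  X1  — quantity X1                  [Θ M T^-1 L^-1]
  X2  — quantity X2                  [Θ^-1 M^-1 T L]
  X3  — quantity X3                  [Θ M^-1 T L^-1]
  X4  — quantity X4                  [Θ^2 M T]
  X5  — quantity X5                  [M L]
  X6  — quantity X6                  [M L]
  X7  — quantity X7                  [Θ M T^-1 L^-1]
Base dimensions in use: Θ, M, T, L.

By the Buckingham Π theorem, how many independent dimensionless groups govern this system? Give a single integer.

Write exponents as rows Θ,M,T,L / cols X1,X2,X3,X4,X5,X6,X7:
  Θ: [ 1 -1  1  2  0  0  1]
  M: [ 1 -1 -1  1  1  1  1]
  T: [-1  1  1  1  0  0 -1]
  L: [-1  1 -1  0  1  1 -1]
Echelon form has 3 nonzero rows (pivots: X1,X3,X4)
Π count = n − r = 7 − 3 = 4

4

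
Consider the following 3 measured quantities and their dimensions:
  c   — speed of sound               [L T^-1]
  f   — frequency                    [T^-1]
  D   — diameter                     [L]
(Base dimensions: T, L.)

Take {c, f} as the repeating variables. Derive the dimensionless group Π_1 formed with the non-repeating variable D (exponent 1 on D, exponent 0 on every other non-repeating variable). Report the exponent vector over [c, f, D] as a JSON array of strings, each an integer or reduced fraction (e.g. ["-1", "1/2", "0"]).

Dimensional matrix (T×L by c×f×D):
  T: [-1 -1  0]
  L: [ 1  0  1]
RREF → pivots at {c,f} ⇒ r = 2
Repeat: c,f; free: D
RREF:
  r0: [   1    0    1]
  r1: [   0    1   -1]
Fix exponent of D at 1; solve each RREF row for its pivot's exponent:
  r0: exp(c) + (1)·1 = 0 ⇒ exp(c) = -1
  r1: exp(f) + (-1)·1 = 0 ⇒ exp(f) = 1
Π_1 = c^-1 · f · D

["-1", "1", "1"]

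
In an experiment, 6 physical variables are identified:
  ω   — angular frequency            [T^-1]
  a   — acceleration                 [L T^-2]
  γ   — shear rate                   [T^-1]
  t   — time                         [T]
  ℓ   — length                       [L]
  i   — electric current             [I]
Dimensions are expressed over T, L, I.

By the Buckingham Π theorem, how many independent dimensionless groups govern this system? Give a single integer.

3

Exponent matrix [T,L,I] × [ω,a,γ,t,ℓ,i]:
  T: [-1 -2 -1  1  0  0]
  L: [ 0  1  0  0  1  0]
  I: [ 0  0  0  0  0  1]
Row reduction gives pivot columns ω,a,i; rank = 3
n=6, r=3 ⇒ 3 dimensionless groups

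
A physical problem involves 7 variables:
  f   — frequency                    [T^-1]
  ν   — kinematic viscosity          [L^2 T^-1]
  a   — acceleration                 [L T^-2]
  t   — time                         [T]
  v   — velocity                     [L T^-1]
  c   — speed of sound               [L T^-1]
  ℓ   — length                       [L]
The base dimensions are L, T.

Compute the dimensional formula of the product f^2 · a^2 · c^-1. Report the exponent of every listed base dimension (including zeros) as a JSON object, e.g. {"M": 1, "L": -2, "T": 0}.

{"L": 1, "T": -5}

Dimensional matrix (L×T by f×ν×a×t×v×c×ℓ):
  L: [ 0  2  1  0  1  1  1]
  T: [-1 -1 -2  1 -1 -1  0]
  [L]: (2)·0+(2)·1+(-1)·1 = 1
  [T]: (2)·-1+(2)·-2+(-1)·-1 = -5
⇒ L T^-5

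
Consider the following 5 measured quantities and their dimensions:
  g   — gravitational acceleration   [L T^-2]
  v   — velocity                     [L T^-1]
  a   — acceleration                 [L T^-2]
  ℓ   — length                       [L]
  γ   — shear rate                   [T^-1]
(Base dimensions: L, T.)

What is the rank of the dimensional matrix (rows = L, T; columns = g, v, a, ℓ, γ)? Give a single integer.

Exponent matrix [L,T] × [g,v,a,ℓ,γ]:
  L: [ 1  1  1  1  0]
  T: [-2 -1 -2  0 -1]
RREF → pivots at {g,v} ⇒ r = 2

2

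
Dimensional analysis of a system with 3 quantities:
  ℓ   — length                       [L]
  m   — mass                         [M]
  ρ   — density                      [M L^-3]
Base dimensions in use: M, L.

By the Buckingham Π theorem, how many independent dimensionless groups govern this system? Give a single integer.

Exponent matrix [M,L] × [ℓ,m,ρ]:
  M: [ 0  1  1]
  L: [ 1  0 -3]
Row reduction gives pivot columns ℓ,m; rank = 2
Π count = n − r = 3 − 2 = 1

1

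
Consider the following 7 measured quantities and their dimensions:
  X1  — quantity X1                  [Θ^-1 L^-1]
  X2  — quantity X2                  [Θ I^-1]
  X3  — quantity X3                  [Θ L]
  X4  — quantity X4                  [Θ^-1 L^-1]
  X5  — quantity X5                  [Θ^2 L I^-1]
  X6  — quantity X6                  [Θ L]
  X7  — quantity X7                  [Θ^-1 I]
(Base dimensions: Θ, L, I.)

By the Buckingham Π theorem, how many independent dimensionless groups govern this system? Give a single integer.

Write exponents as rows Θ,L,I / cols X1,X2,X3,X4,X5,X6,X7:
  Θ: [-1  1  1 -1  2  1 -1]
  L: [-1  0  1 -1  1  1  0]
  I: [ 0 -1  0  0 -1  0  1]
Row reduction gives pivot columns X1,X2; rank = 2
Π count = n − r = 7 − 2 = 5

5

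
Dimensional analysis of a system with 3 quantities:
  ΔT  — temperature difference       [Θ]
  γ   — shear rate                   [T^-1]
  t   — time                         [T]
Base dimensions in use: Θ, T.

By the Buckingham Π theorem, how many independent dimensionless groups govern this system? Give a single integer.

Dimensional matrix (Θ×T by ΔT×γ×t):
  Θ: [ 1  0  0]
  T: [ 0 -1  1]
Echelon form has 2 nonzero rows (pivots: ΔT,γ)
n=3, r=2 ⇒ 1 dimensionless group

1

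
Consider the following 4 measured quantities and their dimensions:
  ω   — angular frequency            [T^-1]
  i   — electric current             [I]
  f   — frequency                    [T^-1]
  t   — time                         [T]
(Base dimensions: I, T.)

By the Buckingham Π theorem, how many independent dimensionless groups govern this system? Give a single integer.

Exponent matrix [I,T] × [ω,i,f,t]:
  I: [ 0  1  0  0]
  T: [-1  0 -1  1]
Echelon form has 2 nonzero rows (pivots: ω,i)
Π count = n − r = 4 − 2 = 2

2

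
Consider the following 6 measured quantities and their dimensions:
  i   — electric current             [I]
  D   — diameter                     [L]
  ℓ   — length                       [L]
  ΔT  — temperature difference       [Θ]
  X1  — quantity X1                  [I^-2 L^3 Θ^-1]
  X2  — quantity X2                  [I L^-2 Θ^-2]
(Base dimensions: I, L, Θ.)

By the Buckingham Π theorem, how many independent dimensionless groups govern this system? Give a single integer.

Write exponents as rows I,L,Θ / cols i,D,ℓ,ΔT,X1,X2:
  I: [ 1  0  0  0 -2  1]
  L: [ 0  1  1  0  3 -2]
  Θ: [ 0  0  0  1 -1 -2]
Echelon form has 3 nonzero rows (pivots: i,D,ΔT)
6 vars − rank 3 = 3 Π groups

3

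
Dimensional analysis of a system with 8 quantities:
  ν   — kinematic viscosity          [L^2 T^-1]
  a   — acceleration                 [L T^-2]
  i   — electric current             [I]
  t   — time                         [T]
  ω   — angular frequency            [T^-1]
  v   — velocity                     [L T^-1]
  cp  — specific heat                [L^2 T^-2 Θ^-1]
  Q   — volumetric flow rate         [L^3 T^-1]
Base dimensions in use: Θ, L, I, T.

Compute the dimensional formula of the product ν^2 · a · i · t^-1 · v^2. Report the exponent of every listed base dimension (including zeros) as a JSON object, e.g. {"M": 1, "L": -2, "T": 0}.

{"Θ": 0, "L": 7, "I": 1, "T": -7}

Exponent matrix [Θ,L,I,T] × [ν,a,i,t,ω,v,cp,Q]:
  Θ: [ 0  0  0  0  0  0 -1  0]
  L: [ 2  1  0  0  0  1  2  3]
  I: [ 0  0  1  0  0  0  0  0]
  T: [-1 -2  0  1 -1 -1 -2 -1]
  [Θ]: (2)·0+(1)·0+(1)·0+(-1)·0+(2)·0 = 0
  [L]: (2)·2+(1)·1+(1)·0+(-1)·0+(2)·1 = 7
  [I]: (2)·0+(1)·0+(1)·1+(-1)·0+(2)·0 = 1
  [T]: (2)·-1+(1)·-2+(1)·0+(-1)·1+(2)·-1 = -7
⇒ L^7 I T^-7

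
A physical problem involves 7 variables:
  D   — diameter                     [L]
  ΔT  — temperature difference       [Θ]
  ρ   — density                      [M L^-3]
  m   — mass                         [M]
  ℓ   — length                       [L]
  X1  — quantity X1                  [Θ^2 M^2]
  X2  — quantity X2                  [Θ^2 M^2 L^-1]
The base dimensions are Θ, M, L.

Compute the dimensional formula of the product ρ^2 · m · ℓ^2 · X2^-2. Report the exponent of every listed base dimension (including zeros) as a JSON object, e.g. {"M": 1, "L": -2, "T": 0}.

{"Θ": -4, "M": -1, "L": -2}

Dimensional matrix (Θ×M×L by D×ΔT×ρ×m×ℓ×X1×X2):
  Θ: [ 0  1  0  0  0  2  2]
  M: [ 0  0  1  1  0  2  2]
  L: [ 1  0 -3  0  1  0 -1]
  [Θ]: (2)·0+(1)·0+(2)·0+(-2)·2 = -4
  [M]: (2)·1+(1)·1+(2)·0+(-2)·2 = -1
  [L]: (2)·-3+(1)·0+(2)·1+(-2)·-1 = -2
⇒ Θ^-4 M^-1 L^-2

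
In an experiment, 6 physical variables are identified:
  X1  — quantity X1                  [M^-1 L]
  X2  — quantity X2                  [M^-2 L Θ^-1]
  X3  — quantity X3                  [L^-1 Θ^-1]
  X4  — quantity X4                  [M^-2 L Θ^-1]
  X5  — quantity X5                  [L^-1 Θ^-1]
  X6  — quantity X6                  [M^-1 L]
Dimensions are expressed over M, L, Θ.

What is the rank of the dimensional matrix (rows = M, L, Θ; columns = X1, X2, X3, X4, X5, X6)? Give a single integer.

2

Exponent matrix [M,L,Θ] × [X1,X2,X3,X4,X5,X6]:
  M: [-1 -2  0 -2  0 -1]
  L: [ 1  1 -1  1 -1  1]
  Θ: [ 0 -1 -1 -1 -1  0]
Echelon form has 2 nonzero rows (pivots: X1,X2)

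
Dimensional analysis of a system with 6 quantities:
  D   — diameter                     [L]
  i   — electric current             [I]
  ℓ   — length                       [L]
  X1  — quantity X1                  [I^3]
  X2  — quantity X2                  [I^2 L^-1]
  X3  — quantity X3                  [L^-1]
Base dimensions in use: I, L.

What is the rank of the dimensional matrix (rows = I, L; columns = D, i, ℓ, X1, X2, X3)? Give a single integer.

2

Dimensional matrix (I×L by D×i×ℓ×X1×X2×X3):
  I: [ 0  1  0  3  2  0]
  L: [ 1  0  1  0 -1 -1]
Echelon form has 2 nonzero rows (pivots: D,i)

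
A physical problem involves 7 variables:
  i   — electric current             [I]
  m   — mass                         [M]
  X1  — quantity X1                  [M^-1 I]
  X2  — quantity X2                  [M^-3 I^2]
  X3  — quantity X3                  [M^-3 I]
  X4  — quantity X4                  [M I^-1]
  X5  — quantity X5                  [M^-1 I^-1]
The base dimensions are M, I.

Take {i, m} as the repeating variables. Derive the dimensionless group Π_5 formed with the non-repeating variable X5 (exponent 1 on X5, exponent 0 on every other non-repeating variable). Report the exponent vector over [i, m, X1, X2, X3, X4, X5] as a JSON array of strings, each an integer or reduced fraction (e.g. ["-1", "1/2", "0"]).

Write exponents as rows M,I / cols i,m,X1,X2,X3,X4,X5:
  M: [ 0  1 -1 -3 -3  1 -1]
  I: [ 1  0  1  2  1 -1 -1]
Echelon form has 2 nonzero rows (pivots: i,m)
Repeat: i,m; free: X1,X2,X3,X4,X5
RREF:
  r0: [   1    0    1    2    1   -1   -1]
  r1: [   0    1   -1   -3   -3    1   -1]
Fix exponent of X5 at 1, X1 at 0, X2 at 0, X3 at 0, X4 at 0; solve each RREF row for its pivot's exponent:
  r0: exp(i) + (-1)·1 = 0 ⇒ exp(i) = 1
  r1: exp(m) + (-1)·1 = 0 ⇒ exp(m) = 1
Π_5 = i · m · X5

["1", "1", "0", "0", "0", "0", "1"]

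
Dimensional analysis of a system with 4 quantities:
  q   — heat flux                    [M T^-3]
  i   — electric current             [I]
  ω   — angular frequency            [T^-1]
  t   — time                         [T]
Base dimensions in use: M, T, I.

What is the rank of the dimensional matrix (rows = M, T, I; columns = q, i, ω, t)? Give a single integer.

Exponent matrix [M,T,I] × [q,i,ω,t]:
  M: [ 1  0  0  0]
  T: [-3  0 -1  1]
  I: [ 0  1  0  0]
Row reduction gives pivot columns q,i,ω; rank = 3

3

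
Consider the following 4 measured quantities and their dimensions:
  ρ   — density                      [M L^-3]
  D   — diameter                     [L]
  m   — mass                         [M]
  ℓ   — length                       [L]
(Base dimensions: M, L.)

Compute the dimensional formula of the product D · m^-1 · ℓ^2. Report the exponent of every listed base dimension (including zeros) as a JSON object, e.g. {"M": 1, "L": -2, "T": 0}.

Dimensional matrix (M×L by ρ×D×m×ℓ):
  M: [ 1  0  1  0]
  L: [-3  1  0  1]
  [M]: (1)·0+(-1)·1+(2)·0 = -1
  [L]: (1)·1+(-1)·0+(2)·1 = 3
⇒ M^-1 L^3

{"M": -1, "L": 3}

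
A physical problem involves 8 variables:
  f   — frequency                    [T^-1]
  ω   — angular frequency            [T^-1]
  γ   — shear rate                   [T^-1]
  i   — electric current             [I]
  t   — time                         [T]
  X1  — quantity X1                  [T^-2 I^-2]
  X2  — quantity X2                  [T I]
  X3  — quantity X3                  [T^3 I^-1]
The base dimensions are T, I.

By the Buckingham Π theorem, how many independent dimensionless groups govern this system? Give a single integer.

Dimensional matrix (T×I by f×ω×γ×i×t×X1×X2×X3):
  T: [-1 -1 -1  0  1 -2  1  3]
  I: [ 0  0  0  1  0 -2  1 -1]
RREF → pivots at {f,i} ⇒ r = 2
8 vars − rank 2 = 6 Π groups

6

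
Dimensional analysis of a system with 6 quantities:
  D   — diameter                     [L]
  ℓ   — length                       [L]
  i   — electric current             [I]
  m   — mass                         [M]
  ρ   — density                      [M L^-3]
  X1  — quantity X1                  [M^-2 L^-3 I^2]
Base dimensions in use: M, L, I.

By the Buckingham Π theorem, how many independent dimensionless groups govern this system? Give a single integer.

Dimensional matrix (M×L×I by D×ℓ×i×m×ρ×X1):
  M: [ 0  0  0  1  1 -2]
  L: [ 1  1  0  0 -3 -3]
  I: [ 0  0  1  0  0  2]
Echelon form has 3 nonzero rows (pivots: D,i,m)
6 vars − rank 3 = 3 Π groups

3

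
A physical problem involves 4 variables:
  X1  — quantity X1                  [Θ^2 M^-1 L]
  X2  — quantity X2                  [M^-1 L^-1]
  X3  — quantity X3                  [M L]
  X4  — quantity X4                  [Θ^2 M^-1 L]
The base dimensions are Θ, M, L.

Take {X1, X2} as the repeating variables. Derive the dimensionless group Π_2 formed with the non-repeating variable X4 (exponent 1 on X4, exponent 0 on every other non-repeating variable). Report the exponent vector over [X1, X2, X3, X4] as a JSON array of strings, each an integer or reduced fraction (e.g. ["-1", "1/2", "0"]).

Exponent matrix [Θ,M,L] × [X1,X2,X3,X4]:
  Θ: [ 2  0  0  2]
  M: [-1 -1  1 -1]
  L: [ 1 -1  1  1]
RREF → pivots at {X1,X2} ⇒ r = 2
Pivot set = {X1,X2}, free = {X3,X4}
RREF:
  r0: [   1    0    0    1]
  r1: [   0    1   -1    0]
  r2: [   0    0    0    0]
Fix exponent of X4 at 1, X3 at 0; solve each RREF row for its pivot's exponent:
  r0: exp(X1) + (1)·1 = 0 ⇒ exp(X1) = -1
  r1: exp(X2) + (0)·1 = 0 ⇒ exp(X2) = 0
Π_2 = X1^-1 · X4

["-1", "0", "0", "1"]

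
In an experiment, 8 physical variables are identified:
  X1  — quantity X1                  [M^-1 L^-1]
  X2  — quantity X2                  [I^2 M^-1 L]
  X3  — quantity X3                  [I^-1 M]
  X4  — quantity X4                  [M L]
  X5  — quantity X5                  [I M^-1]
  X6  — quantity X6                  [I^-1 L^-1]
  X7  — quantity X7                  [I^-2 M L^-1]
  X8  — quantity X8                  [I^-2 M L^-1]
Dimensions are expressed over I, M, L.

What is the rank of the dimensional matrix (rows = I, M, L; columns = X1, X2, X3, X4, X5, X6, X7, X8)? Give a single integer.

2

Exponent matrix [I,M,L] × [X1,X2,X3,X4,X5,X6,X7,X8]:
  I: [ 0  2 -1  0  1 -1 -2 -2]
  M: [-1 -1  1  1 -1  0  1  1]
  L: [-1  1  0  1  0 -1 -1 -1]
Echelon form has 2 nonzero rows (pivots: X1,X2)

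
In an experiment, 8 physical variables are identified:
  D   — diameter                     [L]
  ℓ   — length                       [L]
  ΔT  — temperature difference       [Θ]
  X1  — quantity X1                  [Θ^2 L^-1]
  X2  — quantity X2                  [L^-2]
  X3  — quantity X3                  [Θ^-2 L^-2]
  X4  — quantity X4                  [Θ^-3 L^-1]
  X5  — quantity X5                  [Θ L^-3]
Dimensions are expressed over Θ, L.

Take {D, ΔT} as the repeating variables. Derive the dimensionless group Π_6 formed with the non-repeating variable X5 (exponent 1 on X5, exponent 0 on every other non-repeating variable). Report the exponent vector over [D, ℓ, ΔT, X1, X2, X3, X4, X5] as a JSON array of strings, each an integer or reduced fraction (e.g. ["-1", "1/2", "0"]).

["3", "0", "-1", "0", "0", "0", "0", "1"]

Exponent matrix [Θ,L] × [D,ℓ,ΔT,X1,X2,X3,X4,X5]:
  Θ: [ 0  0  1  2  0 -2 -3  1]
  L: [ 1  1  0 -1 -2 -2 -1 -3]
RREF → pivots at {D,ΔT} ⇒ r = 2
Repeat: D,ΔT; free: ℓ,X1,X2,X3,X4,X5
RREF:
  r0: [   1    1    0   -1   -2   -2   -1   -3]
  r1: [   0    0    1    2    0   -2   -3    1]
Fix exponent of X5 at 1, ℓ at 0, X1 at 0, X2 at 0, X3 at 0, X4 at 0; solve each RREF row for its pivot's exponent:
  r0: exp(D) + (-3)·1 = 0 ⇒ exp(D) = 3
  r1: exp(ΔT) + (1)·1 = 0 ⇒ exp(ΔT) = -1
Π_6 = D^3 · ΔT^-1 · X5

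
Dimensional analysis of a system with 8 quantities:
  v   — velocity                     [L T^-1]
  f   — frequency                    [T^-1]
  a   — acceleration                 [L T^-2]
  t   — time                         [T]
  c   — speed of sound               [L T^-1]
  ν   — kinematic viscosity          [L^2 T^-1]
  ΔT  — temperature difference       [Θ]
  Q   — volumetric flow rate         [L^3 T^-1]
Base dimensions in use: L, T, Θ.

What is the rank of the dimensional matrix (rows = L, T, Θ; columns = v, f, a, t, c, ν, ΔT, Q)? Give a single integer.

Exponent matrix [L,T,Θ] × [v,f,a,t,c,ν,ΔT,Q]:
  L: [ 1  0  1  0  1  2  0  3]
  T: [-1 -1 -2  1 -1 -1  0 -1]
  Θ: [ 0  0  0  0  0  0  1  0]
Row reduction gives pivot columns v,f,ΔT; rank = 3

3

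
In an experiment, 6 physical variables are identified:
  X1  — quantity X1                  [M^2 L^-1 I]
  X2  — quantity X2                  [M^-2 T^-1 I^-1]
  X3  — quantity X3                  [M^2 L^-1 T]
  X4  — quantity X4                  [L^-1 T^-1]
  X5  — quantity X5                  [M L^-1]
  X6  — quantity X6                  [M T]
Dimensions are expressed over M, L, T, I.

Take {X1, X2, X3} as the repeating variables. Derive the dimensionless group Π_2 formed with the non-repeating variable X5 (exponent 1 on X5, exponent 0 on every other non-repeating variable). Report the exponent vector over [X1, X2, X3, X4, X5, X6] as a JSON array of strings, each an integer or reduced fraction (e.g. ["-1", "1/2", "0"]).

Exponent matrix [M,L,T,I] × [X1,X2,X3,X4,X5,X6]:
  M: [ 2 -2  2  0  1  1]
  L: [-1  0 -1 -1 -1  0]
  T: [ 0 -1  1 -1  0  1]
  I: [ 1 -1  0  0  0  0]
RREF → pivots at {X1,X2,X3} ⇒ r = 3
Repeat: X1,X2,X3; free: X4,X5,X6
RREF:
  r0: [   1    0    0    1  1/2 -1/2]
  r1: [   0    1    0    1  1/2 -1/2]
  r2: [   0    0    1    0  1/2  1/2]
  r3: [   0    0    0    0    0    0]
Fix exponent of X5 at 1, X4 at 0, X6 at 0; solve each RREF row for its pivot's exponent:
  r0: exp(X1) + (1/2)·1 = 0 ⇒ exp(X1) = -1/2
  r1: exp(X2) + (1/2)·1 = 0 ⇒ exp(X2) = -1/2
  r2: exp(X3) + (1/2)·1 = 0 ⇒ exp(X3) = -1/2
Π_2 = X1^(-1/2) · X2^(-1/2) · X3^(-1/2) · X5

["-1/2", "-1/2", "-1/2", "0", "1", "0"]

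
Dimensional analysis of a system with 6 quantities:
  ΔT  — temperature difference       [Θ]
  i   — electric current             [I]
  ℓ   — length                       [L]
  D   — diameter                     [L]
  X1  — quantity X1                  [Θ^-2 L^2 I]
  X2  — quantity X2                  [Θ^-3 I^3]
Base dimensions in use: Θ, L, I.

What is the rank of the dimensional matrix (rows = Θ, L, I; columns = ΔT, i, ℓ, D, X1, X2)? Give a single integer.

Write exponents as rows Θ,L,I / cols ΔT,i,ℓ,D,X1,X2:
  Θ: [ 1  0  0  0 -2 -3]
  L: [ 0  0  1  1  2  0]
  I: [ 0  1  0  0  1  3]
Row reduction gives pivot columns ΔT,i,ℓ; rank = 3

3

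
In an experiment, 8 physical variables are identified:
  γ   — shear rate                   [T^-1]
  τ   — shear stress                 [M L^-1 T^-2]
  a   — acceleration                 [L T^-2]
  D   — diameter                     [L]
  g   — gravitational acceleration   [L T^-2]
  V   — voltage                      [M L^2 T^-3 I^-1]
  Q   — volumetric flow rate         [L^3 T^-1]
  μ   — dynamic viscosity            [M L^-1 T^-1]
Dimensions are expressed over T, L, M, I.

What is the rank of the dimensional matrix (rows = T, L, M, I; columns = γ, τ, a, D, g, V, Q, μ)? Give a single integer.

4

Dimensional matrix (T×L×M×I by γ×τ×a×D×g×V×Q×μ):
  T: [-1 -2 -2  0 -2 -3 -1 -1]
  L: [ 0 -1  1  1  1  2  3 -1]
  M: [ 0  1  0  0  0  1  0  1]
  I: [ 0  0  0  0  0 -1  0  0]
Row reduction gives pivot columns γ,τ,a,V; rank = 4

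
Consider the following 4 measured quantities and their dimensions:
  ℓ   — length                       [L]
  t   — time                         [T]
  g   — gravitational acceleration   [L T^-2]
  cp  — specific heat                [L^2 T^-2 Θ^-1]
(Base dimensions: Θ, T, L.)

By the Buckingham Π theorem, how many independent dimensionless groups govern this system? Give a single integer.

Dimensional matrix (Θ×T×L by ℓ×t×g×cp):
  Θ: [ 0  0  0 -1]
  T: [ 0  1 -2 -2]
  L: [ 1  0  1  2]
RREF → pivots at {ℓ,t,cp} ⇒ r = 3
4 vars − rank 3 = 1 Π group

1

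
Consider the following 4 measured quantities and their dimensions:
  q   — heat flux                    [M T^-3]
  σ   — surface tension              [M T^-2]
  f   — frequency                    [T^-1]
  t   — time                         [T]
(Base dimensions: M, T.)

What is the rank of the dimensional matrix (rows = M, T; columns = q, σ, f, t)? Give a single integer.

Exponent matrix [M,T] × [q,σ,f,t]:
  M: [ 1  1  0  0]
  T: [-3 -2 -1  1]
Echelon form has 2 nonzero rows (pivots: q,σ)

2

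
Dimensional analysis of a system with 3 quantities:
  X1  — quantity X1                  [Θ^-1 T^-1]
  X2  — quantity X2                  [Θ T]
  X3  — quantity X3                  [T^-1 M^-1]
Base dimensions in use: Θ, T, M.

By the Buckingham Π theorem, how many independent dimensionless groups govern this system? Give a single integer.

1

Dimensional matrix (Θ×T×M by X1×X2×X3):
  Θ: [-1  1  0]
  T: [-1  1 -1]
  M: [ 0  0 -1]
RREF → pivots at {X1,X3} ⇒ r = 2
Π count = n − r = 3 − 2 = 1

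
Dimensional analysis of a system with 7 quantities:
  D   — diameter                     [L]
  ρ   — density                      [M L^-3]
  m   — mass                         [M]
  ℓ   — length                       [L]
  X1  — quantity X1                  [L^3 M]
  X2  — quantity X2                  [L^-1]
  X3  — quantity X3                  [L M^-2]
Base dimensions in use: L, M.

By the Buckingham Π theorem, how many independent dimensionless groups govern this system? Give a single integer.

5

Dimensional matrix (L×M by D×ρ×m×ℓ×X1×X2×X3):
  L: [ 1 -3  0  1  3 -1  1]
  M: [ 0  1  1  0  1  0 -2]
RREF → pivots at {D,ρ} ⇒ r = 2
7 vars − rank 2 = 5 Π groups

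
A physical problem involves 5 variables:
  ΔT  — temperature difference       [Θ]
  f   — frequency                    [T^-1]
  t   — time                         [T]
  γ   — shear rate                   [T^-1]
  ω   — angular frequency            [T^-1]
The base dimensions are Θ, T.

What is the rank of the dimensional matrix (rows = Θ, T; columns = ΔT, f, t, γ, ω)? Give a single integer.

Dimensional matrix (Θ×T by ΔT×f×t×γ×ω):
  Θ: [ 1  0  0  0  0]
  T: [ 0 -1  1 -1 -1]
Row reduction gives pivot columns ΔT,f; rank = 2

2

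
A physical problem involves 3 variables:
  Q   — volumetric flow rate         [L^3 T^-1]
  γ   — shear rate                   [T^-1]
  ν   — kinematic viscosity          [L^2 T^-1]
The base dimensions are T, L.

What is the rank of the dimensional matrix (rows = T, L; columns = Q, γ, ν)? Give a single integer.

2

Write exponents as rows T,L / cols Q,γ,ν:
  T: [-1 -1 -1]
  L: [ 3  0  2]
Row reduction gives pivot columns Q,γ; rank = 2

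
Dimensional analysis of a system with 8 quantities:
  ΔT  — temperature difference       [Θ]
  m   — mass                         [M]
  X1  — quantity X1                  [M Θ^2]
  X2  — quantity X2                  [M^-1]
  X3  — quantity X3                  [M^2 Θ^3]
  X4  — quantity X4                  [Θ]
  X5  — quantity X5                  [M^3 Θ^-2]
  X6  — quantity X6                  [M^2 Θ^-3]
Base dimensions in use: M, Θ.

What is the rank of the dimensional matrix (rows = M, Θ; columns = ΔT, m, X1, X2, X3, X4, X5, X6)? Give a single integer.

2

Write exponents as rows M,Θ / cols ΔT,m,X1,X2,X3,X4,X5,X6:
  M: [ 0  1  1 -1  2  0  3  2]
  Θ: [ 1  0  2  0  3  1 -2 -3]
Row reduction gives pivot columns ΔT,m; rank = 2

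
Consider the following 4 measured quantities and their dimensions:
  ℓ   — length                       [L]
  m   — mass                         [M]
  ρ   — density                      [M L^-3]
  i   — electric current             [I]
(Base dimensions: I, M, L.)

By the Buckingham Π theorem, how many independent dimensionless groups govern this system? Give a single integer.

1

Exponent matrix [I,M,L] × [ℓ,m,ρ,i]:
  I: [ 0  0  0  1]
  M: [ 0  1  1  0]
  L: [ 1  0 -3  0]
RREF → pivots at {ℓ,m,i} ⇒ r = 3
Π count = n − r = 4 − 3 = 1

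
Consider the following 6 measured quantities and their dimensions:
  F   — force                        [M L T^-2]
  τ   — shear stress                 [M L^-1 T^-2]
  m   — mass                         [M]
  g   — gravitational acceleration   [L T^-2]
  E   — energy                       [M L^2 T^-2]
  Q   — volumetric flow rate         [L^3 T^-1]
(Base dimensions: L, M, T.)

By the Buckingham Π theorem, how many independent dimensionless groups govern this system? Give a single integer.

3

Dimensional matrix (L×M×T by F×τ×m×g×E×Q):
  L: [ 1 -1  0  1  2  3]
  M: [ 1  1  1  0  1  0]
  T: [-2 -2  0 -2 -2 -1]
Row reduction gives pivot columns F,τ,m; rank = 3
Π count = n − r = 6 − 3 = 3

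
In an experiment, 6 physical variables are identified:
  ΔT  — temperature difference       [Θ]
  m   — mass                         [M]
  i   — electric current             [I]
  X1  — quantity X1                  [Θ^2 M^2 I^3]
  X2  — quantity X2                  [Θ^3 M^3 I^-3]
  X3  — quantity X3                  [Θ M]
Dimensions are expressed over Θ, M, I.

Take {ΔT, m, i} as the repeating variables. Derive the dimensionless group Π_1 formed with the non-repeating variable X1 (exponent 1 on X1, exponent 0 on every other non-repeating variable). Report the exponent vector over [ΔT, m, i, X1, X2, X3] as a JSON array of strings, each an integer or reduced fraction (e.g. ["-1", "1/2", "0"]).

["-2", "-2", "-3", "1", "0", "0"]

Exponent matrix [Θ,M,I] × [ΔT,m,i,X1,X2,X3]:
  Θ: [ 1  0  0  2  3  1]
  M: [ 0  1  0  2  3  1]
  I: [ 0  0  1  3 -3  0]
Echelon form has 3 nonzero rows (pivots: ΔT,m,i)
Pivot set = {ΔT,m,i}, free = {X1,X2,X3}
RREF:
  r0: [   1    0    0    2    3    1]
  r1: [   0    1    0    2    3    1]
  r2: [   0    0    1    3   -3    0]
Fix exponent of X1 at 1, X2 at 0, X3 at 0; solve each RREF row for its pivot's exponent:
  r0: exp(ΔT) + (2)·1 = 0 ⇒ exp(ΔT) = -2
  r1: exp(m) + (2)·1 = 0 ⇒ exp(m) = -2
  r2: exp(i) + (3)·1 = 0 ⇒ exp(i) = -3
Π_1 = ΔT^-2 · m^-2 · i^-3 · X1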